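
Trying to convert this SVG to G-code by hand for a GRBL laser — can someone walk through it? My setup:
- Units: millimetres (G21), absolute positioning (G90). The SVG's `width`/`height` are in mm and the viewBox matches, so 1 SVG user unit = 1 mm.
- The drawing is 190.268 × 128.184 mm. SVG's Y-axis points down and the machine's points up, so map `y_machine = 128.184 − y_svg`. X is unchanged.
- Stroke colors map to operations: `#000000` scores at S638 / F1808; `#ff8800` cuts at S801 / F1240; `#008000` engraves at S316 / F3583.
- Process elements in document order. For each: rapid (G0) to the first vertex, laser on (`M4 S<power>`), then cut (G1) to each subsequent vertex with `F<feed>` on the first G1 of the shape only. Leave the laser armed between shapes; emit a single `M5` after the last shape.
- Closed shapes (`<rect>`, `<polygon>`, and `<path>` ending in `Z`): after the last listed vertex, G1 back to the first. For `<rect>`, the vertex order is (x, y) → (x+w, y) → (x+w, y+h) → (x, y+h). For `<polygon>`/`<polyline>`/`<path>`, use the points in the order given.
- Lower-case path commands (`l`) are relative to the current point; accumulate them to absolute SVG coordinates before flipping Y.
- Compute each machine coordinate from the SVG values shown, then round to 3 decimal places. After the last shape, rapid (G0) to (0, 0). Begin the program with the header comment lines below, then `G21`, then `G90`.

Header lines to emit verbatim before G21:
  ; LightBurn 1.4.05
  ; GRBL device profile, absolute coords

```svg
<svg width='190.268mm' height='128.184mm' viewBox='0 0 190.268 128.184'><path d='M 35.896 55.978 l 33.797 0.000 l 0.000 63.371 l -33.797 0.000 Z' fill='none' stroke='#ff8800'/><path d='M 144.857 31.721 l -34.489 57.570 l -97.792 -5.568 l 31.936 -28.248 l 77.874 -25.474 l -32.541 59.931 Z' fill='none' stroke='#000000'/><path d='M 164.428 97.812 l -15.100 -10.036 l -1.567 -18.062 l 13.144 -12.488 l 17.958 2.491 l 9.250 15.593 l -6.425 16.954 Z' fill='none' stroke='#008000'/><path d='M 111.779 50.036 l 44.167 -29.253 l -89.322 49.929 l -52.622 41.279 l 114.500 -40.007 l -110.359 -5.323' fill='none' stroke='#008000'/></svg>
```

; LightBurn 1.4.05
; GRBL device profile, absolute coords
G21
G90
G0 X35.896 Y72.206
M4 S801
G1 X69.693 Y72.206 F1240
G1 X69.693 Y8.835
G1 X35.896 Y8.835
G1 X35.896 Y72.206
G0 X144.857 Y96.463
M4 S638
G1 X110.368 Y38.893 F1808
G1 X12.576 Y44.461
G1 X44.512 Y72.709
G1 X122.386 Y98.183
G1 X89.845 Y38.252
G1 X144.857 Y96.463
G0 X164.428 Y30.372
M4 S316
G1 X149.328 Y40.408 F3583
G1 X147.761 Y58.470
G1 X160.905 Y70.958
G1 X178.863 Y68.467
G1 X188.113 Y52.874
G1 X181.688 Y35.920
G1 X164.428 Y30.372
G0 X111.779 Y78.148
M4 S316
G1 X155.946 Y107.401 F3583
G1 X66.624 Y57.472
G1 X14.002 Y16.193
G1 X128.502 Y56.200
G1 X18.143 Y61.523
M5
G0 X0.000 Y0.000

1 u = 1 mm; y_m = 128.184 − y.

[1] `<path>` rectangle, #ff8800→cut S801 F1240: (35.896,72.206) → (69.693,72.206) → (69.693,8.835) → (35.896,8.835) → (35.896,72.206) (closed)

[2] `<path>` closed polygon, #000000→score S638 F1808: (144.857,96.463) → (110.368,38.893) → (12.576,44.461) → (44.512,72.709) → (122.386,98.183) → (89.845,38.252) → (144.857,96.463) (closed)

[3] `<path>` regular polygon, #008000→engrave S316 F3583: (164.428,30.372) → (149.328,40.408) → (147.761,58.470) → (160.905,70.958) → (178.863,68.467) → (188.113,52.874) → (181.688,35.920) → (164.428,30.372) (closed)

[4] `<path>` open polyline, #008000→engrave S316 F3583: (111.779,78.148) → (155.946,107.401) → (66.624,57.472) → (14.002,16.193) → (128.502,56.200) → (18.143,61.523)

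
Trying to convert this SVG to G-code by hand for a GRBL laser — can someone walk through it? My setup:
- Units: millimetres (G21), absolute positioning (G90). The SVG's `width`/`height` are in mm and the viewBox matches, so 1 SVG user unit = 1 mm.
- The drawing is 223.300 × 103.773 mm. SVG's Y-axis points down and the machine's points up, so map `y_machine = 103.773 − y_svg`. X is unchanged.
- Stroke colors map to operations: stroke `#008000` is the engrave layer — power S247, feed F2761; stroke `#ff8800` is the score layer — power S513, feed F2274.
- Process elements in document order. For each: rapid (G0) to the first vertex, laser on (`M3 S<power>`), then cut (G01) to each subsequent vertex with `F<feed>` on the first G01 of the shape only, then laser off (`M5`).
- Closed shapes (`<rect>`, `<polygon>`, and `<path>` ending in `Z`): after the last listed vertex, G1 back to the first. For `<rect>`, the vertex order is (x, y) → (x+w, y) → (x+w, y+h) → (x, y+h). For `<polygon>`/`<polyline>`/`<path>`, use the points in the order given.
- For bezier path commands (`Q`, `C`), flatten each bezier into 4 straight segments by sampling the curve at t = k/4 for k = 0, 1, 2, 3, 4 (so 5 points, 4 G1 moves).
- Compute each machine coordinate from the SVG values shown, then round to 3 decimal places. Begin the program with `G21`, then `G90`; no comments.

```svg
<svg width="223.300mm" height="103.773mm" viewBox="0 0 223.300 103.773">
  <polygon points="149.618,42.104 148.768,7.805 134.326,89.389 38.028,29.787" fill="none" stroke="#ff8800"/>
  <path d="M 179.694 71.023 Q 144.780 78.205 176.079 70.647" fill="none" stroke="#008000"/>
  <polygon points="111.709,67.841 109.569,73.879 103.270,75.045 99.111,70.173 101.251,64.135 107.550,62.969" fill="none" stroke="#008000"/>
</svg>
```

G21
G90
G0 X149.618 Y61.669
M3 S513
G01 X148.768 Y95.968 F2274
G01 X134.326 Y14.384
G01 X38.028 Y73.986
G01 X149.618 Y61.669
M5
G0 X179.694 Y32.750
M3 S247
G01 X166.375 Y30.080 F2761
G01 X161.333 Y29.253
G01 X164.568 Y30.268
G01 X176.079 Y33.126
M5
G0 X111.709 Y35.932
M3 S247
G01 X109.569 Y29.894 F2761
G01 X103.270 Y28.728
G01 X99.111 Y33.600
G01 X101.251 Y39.638
G01 X107.550 Y40.804
G01 X111.709 Y35.932
M5

viewBox `0 0 223.300 103.773` with mm width/height → 1 unit = 1 mm. Flip: y_m = 103.773 − y_svg.

**Shape 1** — `<polygon>` closed polygon, stroke `#ff8800` → score (S513, F2274). Machine vertices: (149.618,61.669) → (148.768,95.968) → (134.326,14.384) → (38.028,73.986) → (149.618,61.669). Closed: final G1 returns to the first vertex.

**Shape 2** — `<path>` quadratic bezier, stroke `#008000` → engrave (S247, F2761). Control points (SVG): P0=(179.694,71.023), P1=(144.780,78.205), P2=(176.079,70.647); sampled at t=k/4. Machine vertices: (179.694,32.750) → (166.375,30.080) → (161.333,29.253) → (164.568,30.268) → (176.079,33.126). Open path.

**Shape 3** — `<polygon>` regular polygon, stroke `#008000` → engrave (S247, F2761). Machine vertices: (111.709,35.932) → (109.569,29.894) → (103.270,28.728) → (99.111,33.600) → (101.251,39.638) → (107.550,40.804) → (111.709,35.932). Closed: final G1 returns to the first vertex.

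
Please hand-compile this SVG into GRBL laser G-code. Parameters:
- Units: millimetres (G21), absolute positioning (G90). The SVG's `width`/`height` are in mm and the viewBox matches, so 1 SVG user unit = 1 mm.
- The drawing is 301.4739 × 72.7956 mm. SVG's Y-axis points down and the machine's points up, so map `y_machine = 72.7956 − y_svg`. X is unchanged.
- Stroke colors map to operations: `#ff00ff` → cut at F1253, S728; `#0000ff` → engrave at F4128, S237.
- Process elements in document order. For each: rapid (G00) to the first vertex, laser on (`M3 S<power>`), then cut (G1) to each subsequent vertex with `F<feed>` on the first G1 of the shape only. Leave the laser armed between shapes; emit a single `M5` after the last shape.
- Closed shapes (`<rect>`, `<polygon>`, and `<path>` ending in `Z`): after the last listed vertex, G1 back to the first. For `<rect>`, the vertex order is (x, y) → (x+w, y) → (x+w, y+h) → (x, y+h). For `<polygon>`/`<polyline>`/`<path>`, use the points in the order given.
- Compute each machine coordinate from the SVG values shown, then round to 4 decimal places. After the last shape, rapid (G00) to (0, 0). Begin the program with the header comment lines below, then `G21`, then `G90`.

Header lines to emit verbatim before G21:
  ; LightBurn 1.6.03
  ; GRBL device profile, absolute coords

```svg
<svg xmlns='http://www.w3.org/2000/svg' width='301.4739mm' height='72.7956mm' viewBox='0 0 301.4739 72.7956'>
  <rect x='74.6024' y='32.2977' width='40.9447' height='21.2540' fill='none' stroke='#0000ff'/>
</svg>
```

; LightBurn 1.6.03
; GRBL device profile, absolute coords
G21
G90
G00 X74.6024 Y40.4979
M3 S237
G1 X115.5471 Y40.4979 F4128
G1 X115.5471 Y19.2439
G1 X74.6024 Y19.2439
G1 X74.6024 Y40.4979
M5
G00 X0.0000 Y0.0000

1 u = 1 mm; y_m = 72.7956 − y.

[1] `<rect>` rectangle, #0000ff→engrave S237 F4128: (74.6024,40.4979) → (115.5471,40.4979) → (115.5471,19.2439) → (74.6024,19.2439) → (74.6024,40.4979) (closed)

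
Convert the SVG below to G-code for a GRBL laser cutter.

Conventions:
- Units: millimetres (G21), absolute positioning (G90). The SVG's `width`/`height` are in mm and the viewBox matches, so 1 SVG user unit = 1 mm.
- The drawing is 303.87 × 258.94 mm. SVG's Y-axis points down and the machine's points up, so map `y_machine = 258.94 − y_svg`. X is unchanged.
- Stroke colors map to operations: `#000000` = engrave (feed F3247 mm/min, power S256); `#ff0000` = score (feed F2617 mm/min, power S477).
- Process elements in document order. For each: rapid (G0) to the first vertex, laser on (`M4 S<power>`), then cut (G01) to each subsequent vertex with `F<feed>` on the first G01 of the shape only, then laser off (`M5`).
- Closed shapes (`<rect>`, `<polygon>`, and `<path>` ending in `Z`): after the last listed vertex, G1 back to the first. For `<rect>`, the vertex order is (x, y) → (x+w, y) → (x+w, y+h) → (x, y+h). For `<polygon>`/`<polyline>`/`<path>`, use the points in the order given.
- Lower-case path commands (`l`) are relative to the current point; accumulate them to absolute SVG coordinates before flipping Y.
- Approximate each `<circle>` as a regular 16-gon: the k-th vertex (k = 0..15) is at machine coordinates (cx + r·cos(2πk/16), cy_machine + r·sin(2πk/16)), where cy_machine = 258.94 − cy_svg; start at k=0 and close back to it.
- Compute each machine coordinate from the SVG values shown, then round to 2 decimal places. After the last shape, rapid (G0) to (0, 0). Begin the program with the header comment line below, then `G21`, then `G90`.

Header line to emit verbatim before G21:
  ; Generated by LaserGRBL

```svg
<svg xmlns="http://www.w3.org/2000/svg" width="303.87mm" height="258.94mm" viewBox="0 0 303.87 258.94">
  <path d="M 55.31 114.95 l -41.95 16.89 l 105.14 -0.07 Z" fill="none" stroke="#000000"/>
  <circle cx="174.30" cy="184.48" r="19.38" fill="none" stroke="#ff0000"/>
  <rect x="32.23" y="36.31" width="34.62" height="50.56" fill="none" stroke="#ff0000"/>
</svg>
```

; Generated by LaserGRBL
G21
G90
G0 X55.31 Y143.99
M4 S256
G01 X13.36 Y127.10 F3247
G01 X118.50 Y127.17
G01 X55.31 Y143.99
M5
G0 X193.68 Y74.46
M4 S477
G01 X192.20 Y81.88 F2617
G01 X188.00 Y88.16
G01 X181.72 Y92.36
G01 X174.30 Y93.84
G01 X166.88 Y92.36
G01 X160.60 Y88.16
G01 X156.40 Y81.88
G01 X154.92 Y74.46
G01 X156.40 Y67.04
G01 X160.60 Y60.76
G01 X166.88 Y56.56
G01 X174.30 Y55.08
G01 X181.72 Y56.56
G01 X188.00 Y60.76
G01 X192.20 Y67.04
G01 X193.68 Y74.46
M5
G0 X32.23 Y222.63
M4 S477
G01 X66.85 Y222.63 F2617
G01 X66.85 Y172.07
G01 X32.23 Y172.07
G01 X32.23 Y222.63
M5
G0 X0.00 Y0.00

Since the viewBox matches the mm dimensions, user units are millimetres directly. The only transform is the Y-flip y_m = 258.94 − y_svg.

Shape 1 is a closed polygon drawn with `<path>`. Its stroke #000000 means engrave at S256, F3247. After flipping Y the toolpath is (55.31,143.99) → (13.36,127.10) → (118.50,127.17) → (55.31,143.99), returning to the start.

Shape 2 is a circle drawn with `<circle>`. Its stroke #ff0000 means score at S477, F2617. After flipping Y the toolpath is (193.68,74.46) → (192.20,81.88) → (188.00,88.16) → (181.72,92.36) → (174.30,93.84) → (166.88,92.36) → (160.60,88.16) → (156.40,81.88) → (154.92,74.46) → (156.40,67.04) → (160.60,60.76) → (166.88,56.56) → (174.30,55.08) → (181.72,56.56) → (188.00,60.76) → (192.20,67.04) → (193.68,74.46), returning to the start.

Shape 3 is a rectangle drawn with `<rect>`. Its stroke #ff0000 means score at S477, F2617. After flipping Y the toolpath is (32.23,222.63) → (66.85,222.63) → (66.85,172.07) → (32.23,172.07) → (32.23,222.63), returning to the start.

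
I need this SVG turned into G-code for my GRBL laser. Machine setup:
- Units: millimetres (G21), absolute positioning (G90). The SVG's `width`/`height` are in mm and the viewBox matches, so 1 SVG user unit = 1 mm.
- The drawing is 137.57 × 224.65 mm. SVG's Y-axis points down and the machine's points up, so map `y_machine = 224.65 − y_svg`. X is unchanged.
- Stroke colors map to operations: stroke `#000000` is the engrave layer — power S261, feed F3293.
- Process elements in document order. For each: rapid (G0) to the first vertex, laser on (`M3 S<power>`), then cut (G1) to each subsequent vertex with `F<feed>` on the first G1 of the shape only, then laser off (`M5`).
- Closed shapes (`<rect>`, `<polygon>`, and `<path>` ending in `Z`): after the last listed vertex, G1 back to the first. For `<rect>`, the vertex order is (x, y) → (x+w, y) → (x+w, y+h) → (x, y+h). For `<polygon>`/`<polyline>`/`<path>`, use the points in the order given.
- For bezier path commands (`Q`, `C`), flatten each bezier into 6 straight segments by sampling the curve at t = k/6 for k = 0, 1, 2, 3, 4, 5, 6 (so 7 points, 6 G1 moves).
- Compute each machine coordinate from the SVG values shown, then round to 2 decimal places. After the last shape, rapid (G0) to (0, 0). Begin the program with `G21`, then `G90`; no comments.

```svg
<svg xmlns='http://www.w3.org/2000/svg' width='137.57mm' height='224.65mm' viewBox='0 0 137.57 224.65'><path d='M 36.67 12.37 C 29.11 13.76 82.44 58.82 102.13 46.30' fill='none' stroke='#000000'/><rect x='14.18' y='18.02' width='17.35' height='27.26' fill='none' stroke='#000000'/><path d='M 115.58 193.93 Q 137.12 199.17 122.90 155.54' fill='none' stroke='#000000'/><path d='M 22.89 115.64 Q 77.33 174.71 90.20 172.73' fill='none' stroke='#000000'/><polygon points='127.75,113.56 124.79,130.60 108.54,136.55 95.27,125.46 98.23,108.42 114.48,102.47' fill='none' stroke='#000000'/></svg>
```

1 u = 1 mm; y_m = 224.65 − y.

[1] `<path>` cubic bezier, #000000→engrave S261 F3293: (36.67,212.28) → (37.53,208.41) → (45.91,200.08) → (59.18,190.10) → (74.73,181.27) → (89.92,176.42) → (102.13,178.35)

[2] `<rect>` rectangle, #000000→engrave S261 F3293: (14.18,206.63) → (31.53,206.63) → (31.53,179.37) → (14.18,179.37) → (14.18,206.63) (closed)

[3] `<path>` quadratic bezier, #000000→engrave S261 F3293: (115.58,30.72) → (121.77,30.33) → (125.97,32.66) → (128.18,37.70) → (128.41,45.45) → (126.65,55.92) → (122.90,69.11)

[4] `<path>` quadratic bezier, #000000→engrave S261 F3293: (22.89,109.01) → (39.88,91.02) → (54.56,76.41) → (66.94,65.20) → (77.00,57.38) → (84.76,52.96) → (90.20,51.92)

[5] `<polygon>` regular polygon, #000000→engrave S261 F3293: (127.75,111.09) → (124.79,94.05) → (108.54,88.10) → (95.27,99.19) → (98.23,116.23) → (114.48,122.18) → (127.75,111.09) (closed)

G21
G90
G0 X36.67 Y212.28
M3 S261
G1 X37.53 Y208.41 F3293
G1 X45.91 Y200.08
G1 X59.18 Y190.10
G1 X74.73 Y181.27
G1 X89.92 Y176.42
G1 X102.13 Y178.35
M5
G0 X14.18 Y206.63
M3 S261
G1 X31.53 Y206.63 F3293
G1 X31.53 Y179.37
G1 X14.18 Y179.37
G1 X14.18 Y206.63
M5
G0 X115.58 Y30.72
M3 S261
G1 X121.77 Y30.33 F3293
G1 X125.97 Y32.66
G1 X128.18 Y37.70
G1 X128.41 Y45.45
G1 X126.65 Y55.92
G1 X122.90 Y69.11
M5
G0 X22.89 Y109.01
M3 S261
G1 X39.88 Y91.02 F3293
G1 X54.56 Y76.41
G1 X66.94 Y65.20
G1 X77.00 Y57.38
G1 X84.76 Y52.96
G1 X90.20 Y51.92
M5
G0 X127.75 Y111.09
M3 S261
G1 X124.79 Y94.05 F3293
G1 X108.54 Y88.10
G1 X95.27 Y99.19
G1 X98.23 Y116.23
G1 X114.48 Y122.18
G1 X127.75 Y111.09
M5
G0 X0.00 Y0.00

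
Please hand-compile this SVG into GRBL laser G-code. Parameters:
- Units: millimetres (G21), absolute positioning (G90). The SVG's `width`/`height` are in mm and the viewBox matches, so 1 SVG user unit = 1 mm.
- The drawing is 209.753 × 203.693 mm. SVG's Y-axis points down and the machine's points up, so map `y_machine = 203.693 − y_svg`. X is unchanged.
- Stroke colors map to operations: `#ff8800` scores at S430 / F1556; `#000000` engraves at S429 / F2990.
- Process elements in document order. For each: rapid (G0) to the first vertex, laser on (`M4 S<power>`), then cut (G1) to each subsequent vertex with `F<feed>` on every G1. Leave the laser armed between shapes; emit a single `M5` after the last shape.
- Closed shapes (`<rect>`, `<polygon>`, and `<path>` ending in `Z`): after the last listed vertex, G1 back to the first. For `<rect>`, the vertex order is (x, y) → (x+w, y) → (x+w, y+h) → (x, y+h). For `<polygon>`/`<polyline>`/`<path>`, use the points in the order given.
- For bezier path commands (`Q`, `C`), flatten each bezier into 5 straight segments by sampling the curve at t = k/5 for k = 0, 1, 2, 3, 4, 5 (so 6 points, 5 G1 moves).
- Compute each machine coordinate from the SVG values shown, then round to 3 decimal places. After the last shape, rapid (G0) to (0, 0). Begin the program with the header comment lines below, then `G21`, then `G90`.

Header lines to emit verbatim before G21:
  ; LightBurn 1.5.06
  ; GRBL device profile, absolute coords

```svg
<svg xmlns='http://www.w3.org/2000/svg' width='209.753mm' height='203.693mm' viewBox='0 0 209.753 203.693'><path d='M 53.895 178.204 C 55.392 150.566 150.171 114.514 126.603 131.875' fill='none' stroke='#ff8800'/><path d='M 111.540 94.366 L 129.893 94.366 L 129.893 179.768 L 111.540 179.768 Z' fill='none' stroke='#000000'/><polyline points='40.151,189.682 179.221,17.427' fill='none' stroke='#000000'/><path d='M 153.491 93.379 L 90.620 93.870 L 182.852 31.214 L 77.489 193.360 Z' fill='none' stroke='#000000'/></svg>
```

viewBox `0 0 209.753 203.693` with mm width/height → 1 unit = 1 mm. Flip: y_m = 203.693 − y_svg.

**Shape 1** — `<path>` cubic bezier, stroke `#ff8800` → score (S430, F1556). Control points (SVG): P0=(53.895,178.204), P1=(55.392,150.566), P2=(150.171,114.514), P3=(126.603,131.875); sampled at t=k/5. Machine vertices: (53.895,25.489) → (64.294,42.587) → (86.923,58.736) → (111.622,70.970) → (128.235,76.320) → (126.603,71.818). Open path.

**Shape 2** — `<path>` rectangle, stroke `#000000` → engrave (S429, F2990). Machine vertices: (111.540,109.327) → (129.893,109.327) → (129.893,23.925) → (111.540,23.925) → (111.540,109.327). Closed: final G1 returns to the first vertex.

**Shape 3** — `<polyline>` line segment, stroke `#000000` → engrave (S429, F2990). Machine vertices: (40.151,14.011) → (179.221,186.266). Open path.

**Shape 4** — `<path>` closed polygon, stroke `#000000` → engrave (S429, F2990). Machine vertices: (153.491,110.314) → (90.620,109.823) → (182.852,172.479) → (77.489,10.333) → (153.491,110.314). Closed: final G1 returns to the first vertex.

; LightBurn 1.5.06
; GRBL device profile, absolute coords
G21
G90
G0 X53.895 Y25.489
M4 S430
G1 X64.294 Y42.587 F1556
G1 X86.923 Y58.736 F1556
G1 X111.622 Y70.970 F1556
G1 X128.235 Y76.320 F1556
G1 X126.603 Y71.818 F1556
G0 X111.540 Y109.327
M4 S429
G1 X129.893 Y109.327 F2990
G1 X129.893 Y23.925 F2990
G1 X111.540 Y23.925 F2990
G1 X111.540 Y109.327 F2990
G0 X40.151 Y14.011
M4 S429
G1 X179.221 Y186.266 F2990
G0 X153.491 Y110.314
M4 S429
G1 X90.620 Y109.823 F2990
G1 X182.852 Y172.479 F2990
G1 X77.489 Y10.333 F2990
G1 X153.491 Y110.314 F2990
M5
G0 X0.000 Y0.000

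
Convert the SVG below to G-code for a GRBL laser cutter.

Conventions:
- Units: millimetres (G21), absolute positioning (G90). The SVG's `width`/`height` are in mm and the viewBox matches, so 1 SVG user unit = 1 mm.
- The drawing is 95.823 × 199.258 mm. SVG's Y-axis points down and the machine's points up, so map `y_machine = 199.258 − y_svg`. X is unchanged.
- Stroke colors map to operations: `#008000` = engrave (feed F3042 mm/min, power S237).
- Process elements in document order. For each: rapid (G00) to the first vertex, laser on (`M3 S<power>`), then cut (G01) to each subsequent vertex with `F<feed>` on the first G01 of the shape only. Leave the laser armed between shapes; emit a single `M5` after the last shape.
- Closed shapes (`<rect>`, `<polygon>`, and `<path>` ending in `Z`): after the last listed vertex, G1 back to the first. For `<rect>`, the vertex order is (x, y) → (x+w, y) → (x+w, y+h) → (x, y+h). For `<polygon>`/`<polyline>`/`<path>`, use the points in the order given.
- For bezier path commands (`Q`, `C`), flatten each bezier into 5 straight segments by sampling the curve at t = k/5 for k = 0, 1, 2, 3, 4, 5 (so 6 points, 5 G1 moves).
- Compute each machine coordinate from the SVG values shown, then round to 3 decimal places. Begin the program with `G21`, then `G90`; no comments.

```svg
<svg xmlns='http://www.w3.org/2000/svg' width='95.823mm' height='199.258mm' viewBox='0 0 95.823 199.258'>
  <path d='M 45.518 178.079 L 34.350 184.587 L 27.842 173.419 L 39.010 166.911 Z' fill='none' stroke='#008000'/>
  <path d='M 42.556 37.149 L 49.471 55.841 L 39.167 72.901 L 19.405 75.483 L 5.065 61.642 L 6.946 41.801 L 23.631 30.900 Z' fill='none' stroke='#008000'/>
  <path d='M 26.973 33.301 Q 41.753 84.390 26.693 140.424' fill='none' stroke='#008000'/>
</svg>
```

G21
G90
G00 X45.518 Y21.179
M3 S237
G01 X34.350 Y14.671 F3042
G01 X27.842 Y25.839
G01 X39.010 Y32.347
G01 X45.518 Y21.179
G00 X42.556 Y162.109
M3 S237
G01 X49.471 Y143.417 F3042
G01 X39.167 Y126.357
G01 X19.405 Y123.775
G01 X5.065 Y137.616
G01 X6.946 Y157.457
G01 X23.631 Y168.358
G01 X42.556 Y162.109
G00 X26.973 Y165.957
M3 S237
G01 X31.691 Y145.324 F3042
G01 X34.023 Y124.295
G01 X33.967 Y102.870
G01 X31.523 Y81.050
G01 X26.693 Y58.834
M5

viewBox `0 0 95.823 199.258` with mm width/height → 1 unit = 1 mm. Flip: y_m = 199.258 − y_svg.

**Shape 1** — `<path>` regular polygon, stroke `#008000` → engrave (S237, F3042). Machine vertices: (45.518,21.179) → (34.350,14.671) → (27.842,25.839) → (39.010,32.347) → (45.518,21.179). Closed: final G1 returns to the first vertex.

**Shape 2** — `<path>` regular polygon, stroke `#008000` → engrave (S237, F3042). Machine vertices: (42.556,162.109) → (49.471,143.417) → (39.167,126.357) → (19.405,123.775) → (5.065,137.616) → (6.946,157.457) → (23.631,168.358) → (42.556,162.109). Closed: final G1 returns to the first vertex.

**Shape 3** — `<path>` quadratic bezier, stroke `#008000` → engrave (S237, F3042). Control points (SVG): P0=(26.973,33.301), P1=(41.753,84.390), P2=(26.693,140.424); sampled at t=k/5. Machine vertices: (26.973,165.957) → (31.691,145.324) → (34.023,124.295) → (33.967,102.870) → (31.523,81.050) → (26.693,58.834). Open path.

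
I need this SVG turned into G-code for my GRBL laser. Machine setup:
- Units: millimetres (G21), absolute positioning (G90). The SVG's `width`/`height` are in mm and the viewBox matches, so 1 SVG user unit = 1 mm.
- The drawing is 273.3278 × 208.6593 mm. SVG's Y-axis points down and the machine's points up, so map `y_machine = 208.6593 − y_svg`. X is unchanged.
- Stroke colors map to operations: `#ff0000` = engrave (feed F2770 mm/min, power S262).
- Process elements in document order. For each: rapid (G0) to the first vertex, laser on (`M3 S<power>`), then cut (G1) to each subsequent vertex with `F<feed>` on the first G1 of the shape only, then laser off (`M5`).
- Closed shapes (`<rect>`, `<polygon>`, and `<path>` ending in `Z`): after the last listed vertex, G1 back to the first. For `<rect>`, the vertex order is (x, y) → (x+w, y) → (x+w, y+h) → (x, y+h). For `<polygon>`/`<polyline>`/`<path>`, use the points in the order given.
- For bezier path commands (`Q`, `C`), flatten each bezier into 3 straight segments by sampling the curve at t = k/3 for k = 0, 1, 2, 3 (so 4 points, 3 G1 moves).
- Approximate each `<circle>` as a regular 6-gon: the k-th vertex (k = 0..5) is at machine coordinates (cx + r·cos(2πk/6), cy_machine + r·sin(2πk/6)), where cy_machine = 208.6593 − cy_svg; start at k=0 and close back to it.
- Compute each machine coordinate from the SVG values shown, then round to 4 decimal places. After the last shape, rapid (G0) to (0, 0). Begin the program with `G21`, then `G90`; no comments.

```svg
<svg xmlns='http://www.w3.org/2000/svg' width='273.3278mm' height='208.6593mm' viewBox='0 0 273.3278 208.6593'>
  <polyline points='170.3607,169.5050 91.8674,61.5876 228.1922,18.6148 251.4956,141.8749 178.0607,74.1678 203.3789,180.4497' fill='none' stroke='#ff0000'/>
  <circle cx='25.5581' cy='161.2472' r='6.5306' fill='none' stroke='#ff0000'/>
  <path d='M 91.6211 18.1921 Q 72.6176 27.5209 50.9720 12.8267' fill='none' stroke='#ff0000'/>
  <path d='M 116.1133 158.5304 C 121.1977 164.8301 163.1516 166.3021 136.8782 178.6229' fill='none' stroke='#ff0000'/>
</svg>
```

G21
G90
G0 X170.3607 Y39.1543
M3 S262
G1 X91.8674 Y147.0717 F2770
G1 X228.1922 Y190.0445
G1 X251.4956 Y66.7844
G1 X178.0607 Y134.4915
G1 X203.3789 Y28.2096
M5
G0 X32.0887 Y47.4121
M3 S262
G1 X28.8234 Y53.0678 F2770
G1 X22.2928 Y53.0678
G1 X19.0275 Y47.4121
G1 X22.2928 Y41.7564
G1 X28.8234 Y41.7564
G1 X32.0887 Y47.4121
M5
G0 X91.6211 Y190.4672
M3 S262
G1 X78.6585 Y186.9172 F2770
G1 X65.1088 Y188.7057
G1 X50.9720 Y195.8326
M5
G0 X116.1133 Y50.1289
M3 S262
G1 X129.5951 Y44.8578 F2770
G1 X144.3016 Y39.3215
G1 X136.8782 Y30.0364
M5
G0 X0.0000 Y0.0000

Since the viewBox matches the mm dimensions, user units are millimetres directly. The only transform is the Y-flip y_m = 208.6593 − y_svg.

Shape 1 is a open polyline drawn with `<polyline>`. Its stroke #ff0000 means engrave at S262, F2770. After flipping Y the toolpath is (170.3607,39.1543) → (91.8674,147.0717) → (228.1922,190.0445) → (251.4956,66.7844) → (178.0607,134.4915) → (203.3789,28.2096).

Shape 2 is a circle drawn with `<circle>`. Its stroke #ff0000 means engrave at S262, F2770. After flipping Y the toolpath is (32.0887,47.4121) → (28.8234,53.0678) → (22.2928,53.0678) → (19.0275,47.4121) → (22.2928,41.7564) → (28.8234,41.7564) → (32.0887,47.4121), returning to the start.

Shape 3 is a quadratic bezier drawn with `<path>`. Its stroke #ff0000 means engrave at S262, F2770. After flipping Y the toolpath is (91.6211,190.4672) → (78.6585,186.9172) → (65.1088,188.7057) → (50.9720,195.8326).

Shape 4 is a cubic bezier drawn with `<path>`. Its stroke #ff0000 means engrave at S262, F2770. After flipping Y the toolpath is (116.1133,50.1289) → (129.5951,44.8578) → (144.3016,39.3215) → (136.8782,30.0364).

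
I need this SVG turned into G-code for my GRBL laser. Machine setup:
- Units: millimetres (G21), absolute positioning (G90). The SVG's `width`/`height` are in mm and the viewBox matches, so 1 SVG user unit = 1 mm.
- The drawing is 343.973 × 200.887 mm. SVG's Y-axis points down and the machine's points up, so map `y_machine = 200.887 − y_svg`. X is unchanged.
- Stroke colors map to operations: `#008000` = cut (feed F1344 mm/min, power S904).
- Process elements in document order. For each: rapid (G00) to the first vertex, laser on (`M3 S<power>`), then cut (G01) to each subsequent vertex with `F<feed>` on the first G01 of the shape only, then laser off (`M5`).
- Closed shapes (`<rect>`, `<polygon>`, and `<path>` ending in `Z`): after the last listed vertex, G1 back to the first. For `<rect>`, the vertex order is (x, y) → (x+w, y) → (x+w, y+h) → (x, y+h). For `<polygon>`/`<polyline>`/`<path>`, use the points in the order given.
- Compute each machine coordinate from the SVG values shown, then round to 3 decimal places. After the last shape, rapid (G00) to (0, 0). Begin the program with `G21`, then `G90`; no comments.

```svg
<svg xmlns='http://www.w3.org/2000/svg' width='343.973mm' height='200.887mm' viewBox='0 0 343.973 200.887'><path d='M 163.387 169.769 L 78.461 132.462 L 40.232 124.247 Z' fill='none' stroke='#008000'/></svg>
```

G21
G90
G00 X163.387 Y31.118
M3 S904
G01 X78.461 Y68.425 F1344
G01 X40.232 Y76.640
G01 X163.387 Y31.118
M5
G00 X0.000 Y0.000

viewBox `0 0 343.973 200.887` with mm width/height → 1 unit = 1 mm. Flip: y_m = 200.887 − y_svg.

**Shape 1** — `<path>` closed polygon, stroke `#008000` → cut (S904, F1344). Machine vertices: (163.387,31.118) → (78.461,68.425) → (40.232,76.640) → (163.387,31.118). Closed: final G1 returns to the first vertex.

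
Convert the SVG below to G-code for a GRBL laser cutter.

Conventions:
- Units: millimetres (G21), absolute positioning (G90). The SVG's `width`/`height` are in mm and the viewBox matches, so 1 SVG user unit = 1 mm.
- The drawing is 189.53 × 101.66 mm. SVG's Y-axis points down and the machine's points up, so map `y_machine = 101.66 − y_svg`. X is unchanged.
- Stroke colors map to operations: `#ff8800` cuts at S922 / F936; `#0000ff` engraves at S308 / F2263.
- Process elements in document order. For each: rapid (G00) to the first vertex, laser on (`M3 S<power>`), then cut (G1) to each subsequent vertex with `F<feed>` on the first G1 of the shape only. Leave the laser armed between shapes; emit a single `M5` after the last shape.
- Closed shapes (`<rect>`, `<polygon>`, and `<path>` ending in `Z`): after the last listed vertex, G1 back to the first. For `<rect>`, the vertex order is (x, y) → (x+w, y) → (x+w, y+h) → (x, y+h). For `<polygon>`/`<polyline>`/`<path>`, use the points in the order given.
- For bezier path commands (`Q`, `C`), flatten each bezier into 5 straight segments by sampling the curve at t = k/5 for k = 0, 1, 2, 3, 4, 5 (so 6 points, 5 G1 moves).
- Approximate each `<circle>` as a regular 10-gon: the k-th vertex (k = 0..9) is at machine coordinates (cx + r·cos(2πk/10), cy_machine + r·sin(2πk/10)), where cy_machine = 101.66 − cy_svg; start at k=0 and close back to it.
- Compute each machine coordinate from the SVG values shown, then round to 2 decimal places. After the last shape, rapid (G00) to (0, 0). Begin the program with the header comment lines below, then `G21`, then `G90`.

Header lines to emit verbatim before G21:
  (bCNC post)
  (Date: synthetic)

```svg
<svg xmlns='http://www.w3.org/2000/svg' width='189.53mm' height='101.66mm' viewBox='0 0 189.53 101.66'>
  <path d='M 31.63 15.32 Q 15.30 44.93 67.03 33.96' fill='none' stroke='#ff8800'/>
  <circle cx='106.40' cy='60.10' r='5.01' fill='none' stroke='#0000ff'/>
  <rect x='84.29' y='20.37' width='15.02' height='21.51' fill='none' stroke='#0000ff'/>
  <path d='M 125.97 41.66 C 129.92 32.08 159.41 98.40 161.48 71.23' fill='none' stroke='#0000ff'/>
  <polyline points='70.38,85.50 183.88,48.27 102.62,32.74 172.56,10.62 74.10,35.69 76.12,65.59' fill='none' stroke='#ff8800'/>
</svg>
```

(bCNC post)
(Date: synthetic)
G21
G90
G00 X31.63 Y86.34
M3 S922
G1 X27.82 Y76.12 F936
G1 X29.46 Y69.14
G1 X36.54 Y65.42
G1 X49.06 Y64.94
G1 X67.03 Y67.70
G00 X111.41 Y41.56
M3 S308
G1 X110.45 Y44.50 F2263
G1 X107.95 Y46.32
G1 X104.85 Y46.32
G1 X102.35 Y44.50
G1 X101.39 Y41.56
G1 X102.35 Y38.62
G1 X104.85 Y36.80
G1 X107.95 Y36.80
G1 X110.45 Y38.62
G1 X111.41 Y41.56
G00 X84.29 Y81.29
M3 S308
G1 X99.31 Y81.29 F2263
G1 X99.31 Y59.78
G1 X84.29 Y59.78
G1 X84.29 Y81.29
G00 X125.97 Y60.00
M3 S308
G1 X130.98 Y58.00 F2263
G1 X139.58 Y45.90
G1 X149.22 Y31.86
G1 X157.37 Y23.99
G1 X161.48 Y30.43
G00 X70.38 Y16.16
M3 S922
G1 X183.88 Y53.39 F936
G1 X102.62 Y68.92
G1 X172.56 Y91.04
G1 X74.10 Y65.97
G1 X76.12 Y36.07
M5
G00 X0.00 Y0.00

1 u = 1 mm; y_m = 101.66 − y.

[1] `<path>` quadratic bezier, #ff8800→cut S922 F936: (31.63,86.34) → (27.82,76.12) → (29.46,69.14) → (36.54,65.42) → (49.06,64.94) → (67.03,67.70)

[2] `<circle>` circle, #0000ff→engrave S308 F2263: (111.41,41.56) → (110.45,44.50) → (107.95,46.32) → (104.85,46.32) → (102.35,44.50) → (101.39,41.56) → (102.35,38.62) → (104.85,36.80) → (107.95,36.80) → (110.45,38.62) → (111.41,41.56) (closed)

[3] `<rect>` rectangle, #0000ff→engrave S308 F2263: (84.29,81.29) → (99.31,81.29) → (99.31,59.78) → (84.29,59.78) → (84.29,81.29) (closed)

[4] `<path>` cubic bezier, #0000ff→engrave S308 F2263: (125.97,60.00) → (130.98,58.00) → (139.58,45.90) → (149.22,31.86) → (157.37,23.99) → (161.48,30.43)

[5] `<polyline>` open polyline, #ff8800→cut S922 F936: (70.38,16.16) → (183.88,53.39) → (102.62,68.92) → (172.56,91.04) → (74.10,65.97) → (76.12,36.07)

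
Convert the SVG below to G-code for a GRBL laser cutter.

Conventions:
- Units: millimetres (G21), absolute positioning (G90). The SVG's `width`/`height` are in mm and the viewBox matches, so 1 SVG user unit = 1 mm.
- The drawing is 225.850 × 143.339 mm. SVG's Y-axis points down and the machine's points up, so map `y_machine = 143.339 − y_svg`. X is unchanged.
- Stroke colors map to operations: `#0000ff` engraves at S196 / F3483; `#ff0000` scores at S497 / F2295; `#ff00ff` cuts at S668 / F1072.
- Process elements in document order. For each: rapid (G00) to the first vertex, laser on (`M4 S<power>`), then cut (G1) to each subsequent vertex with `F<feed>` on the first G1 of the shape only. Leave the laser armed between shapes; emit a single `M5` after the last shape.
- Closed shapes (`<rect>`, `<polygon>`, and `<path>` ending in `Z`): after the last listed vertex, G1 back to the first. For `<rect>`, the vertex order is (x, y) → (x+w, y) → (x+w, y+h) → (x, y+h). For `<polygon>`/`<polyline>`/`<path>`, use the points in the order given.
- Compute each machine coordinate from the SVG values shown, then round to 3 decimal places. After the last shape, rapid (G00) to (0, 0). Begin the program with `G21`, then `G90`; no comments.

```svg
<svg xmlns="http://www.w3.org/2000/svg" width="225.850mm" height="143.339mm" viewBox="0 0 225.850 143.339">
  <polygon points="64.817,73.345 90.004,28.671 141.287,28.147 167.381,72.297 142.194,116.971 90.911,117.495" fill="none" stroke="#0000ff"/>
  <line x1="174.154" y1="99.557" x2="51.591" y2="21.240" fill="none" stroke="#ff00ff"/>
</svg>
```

G21
G90
G00 X64.817 Y69.994
M4 S196
G1 X90.004 Y114.668 F3483
G1 X141.287 Y115.192
G1 X167.381 Y71.042
G1 X142.194 Y26.368
G1 X90.911 Y25.844
G1 X64.817 Y69.994
G00 X174.154 Y43.782
M4 S668
G1 X51.591 Y122.099 F1072
M5
G00 X0.000 Y0.000

1 u = 1 mm; y_m = 143.339 − y.

[1] `<polygon>` regular polygon, #0000ff→engrave S196 F3483: (64.817,69.994) → (90.004,114.668) → (141.287,115.192) → (167.381,71.042) → (142.194,26.368) → (90.911,25.844) → (64.817,69.994) (closed)

[2] `<line>` line segment, #ff00ff→cut S668 F1072: (174.154,43.782) → (51.591,122.099)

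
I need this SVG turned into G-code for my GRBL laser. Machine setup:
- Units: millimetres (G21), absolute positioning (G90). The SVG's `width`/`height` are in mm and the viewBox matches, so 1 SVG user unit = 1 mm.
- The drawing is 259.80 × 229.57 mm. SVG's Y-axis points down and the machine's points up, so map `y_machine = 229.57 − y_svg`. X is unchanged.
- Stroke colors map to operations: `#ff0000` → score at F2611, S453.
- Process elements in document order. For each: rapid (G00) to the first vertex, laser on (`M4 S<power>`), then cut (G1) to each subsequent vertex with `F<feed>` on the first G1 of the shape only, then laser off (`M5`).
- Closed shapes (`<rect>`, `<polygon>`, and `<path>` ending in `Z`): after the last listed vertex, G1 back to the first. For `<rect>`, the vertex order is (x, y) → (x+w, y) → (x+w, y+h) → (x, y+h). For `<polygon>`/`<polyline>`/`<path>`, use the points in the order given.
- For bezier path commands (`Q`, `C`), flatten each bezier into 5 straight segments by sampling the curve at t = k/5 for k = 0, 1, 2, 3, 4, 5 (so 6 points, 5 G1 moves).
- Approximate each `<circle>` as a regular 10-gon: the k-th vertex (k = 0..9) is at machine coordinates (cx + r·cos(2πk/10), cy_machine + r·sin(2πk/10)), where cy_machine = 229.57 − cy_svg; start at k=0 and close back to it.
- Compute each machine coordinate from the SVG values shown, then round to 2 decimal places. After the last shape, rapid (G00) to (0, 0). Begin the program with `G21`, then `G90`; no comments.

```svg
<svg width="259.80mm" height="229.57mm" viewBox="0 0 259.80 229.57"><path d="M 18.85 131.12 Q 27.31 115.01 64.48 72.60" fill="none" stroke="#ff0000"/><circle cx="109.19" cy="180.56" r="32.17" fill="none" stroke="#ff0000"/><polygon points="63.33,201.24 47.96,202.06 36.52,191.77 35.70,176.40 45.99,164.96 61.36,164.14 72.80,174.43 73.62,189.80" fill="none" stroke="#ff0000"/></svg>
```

G21
G90
G00 X18.85 Y98.45
M4 S453
G1 X23.38 Y105.95 F2611
G1 X30.21 Y115.55
G1 X39.34 Y127.25
G1 X50.76 Y141.06
G1 X64.48 Y156.97
M5
G00 X141.36 Y49.01
M4 S453
G1 X135.22 Y67.92 F2611
G1 X119.13 Y79.61
G1 X99.25 Y79.61
G1 X83.16 Y67.92
G1 X77.02 Y49.01
G1 X83.16 Y30.10
G1 X99.25 Y18.41
G1 X119.13 Y18.41
G1 X135.22 Y30.10
G1 X141.36 Y49.01
M5
G00 X63.33 Y28.33
M4 S453
G1 X47.96 Y27.51 F2611
G1 X36.52 Y37.80
G1 X35.70 Y53.17
G1 X45.99 Y64.61
G1 X61.36 Y65.43
G1 X72.80 Y55.14
G1 X73.62 Y39.77
G1 X63.33 Y28.33
M5
G00 X0.00 Y0.00

Since the viewBox matches the mm dimensions, user units are millimetres directly. The only transform is the Y-flip y_m = 229.57 − y_svg.

Shape 1 is a quadratic bezier drawn with `<path>`. Its stroke #ff0000 means score at S453, F2611. After flipping Y the toolpath is (18.85,98.45) → (23.38,105.95) → (30.21,115.55) → (39.34,127.25) → (50.76,141.06) → (64.48,156.97).

Shape 2 is a circle drawn with `<circle>`. Its stroke #ff0000 means score at S453, F2611. After flipping Y the toolpath is (141.36,49.01) → (135.22,67.92) → (119.13,79.61) → (99.25,79.61) → (83.16,67.92) → (77.02,49.01) → (83.16,30.10) → (99.25,18.41) → (119.13,18.41) → (135.22,30.10) → (141.36,49.01), returning to the start.

Shape 3 is a regular polygon drawn with `<polygon>`. Its stroke #ff0000 means score at S453, F2611. After flipping Y the toolpath is (63.33,28.33) → (47.96,27.51) → (36.52,37.80) → (35.70,53.17) → (45.99,64.61) → (61.36,65.43) → (72.80,55.14) → (73.62,39.77) → (63.33,28.33), returning to the start.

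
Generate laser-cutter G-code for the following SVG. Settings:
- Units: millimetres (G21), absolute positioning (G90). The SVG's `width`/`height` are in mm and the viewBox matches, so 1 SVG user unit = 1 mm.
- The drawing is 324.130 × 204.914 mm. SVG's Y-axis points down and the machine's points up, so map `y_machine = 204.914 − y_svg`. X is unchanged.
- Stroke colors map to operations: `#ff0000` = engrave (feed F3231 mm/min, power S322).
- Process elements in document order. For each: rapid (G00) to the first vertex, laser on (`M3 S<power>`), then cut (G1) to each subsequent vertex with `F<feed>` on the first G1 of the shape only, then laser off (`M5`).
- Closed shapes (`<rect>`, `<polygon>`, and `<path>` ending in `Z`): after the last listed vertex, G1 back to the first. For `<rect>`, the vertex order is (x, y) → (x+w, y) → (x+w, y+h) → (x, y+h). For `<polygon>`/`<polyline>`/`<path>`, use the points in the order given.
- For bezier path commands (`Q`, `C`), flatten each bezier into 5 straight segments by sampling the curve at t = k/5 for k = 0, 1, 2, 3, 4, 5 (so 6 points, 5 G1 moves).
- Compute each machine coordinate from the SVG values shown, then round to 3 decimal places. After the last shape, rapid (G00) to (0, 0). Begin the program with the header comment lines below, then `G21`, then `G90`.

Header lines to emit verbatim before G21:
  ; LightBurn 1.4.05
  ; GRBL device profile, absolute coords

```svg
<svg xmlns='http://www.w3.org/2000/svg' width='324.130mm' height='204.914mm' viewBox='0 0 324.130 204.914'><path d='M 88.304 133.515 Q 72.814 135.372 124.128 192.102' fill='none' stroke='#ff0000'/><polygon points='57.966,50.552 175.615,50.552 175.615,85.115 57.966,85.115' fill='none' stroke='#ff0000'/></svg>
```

; LightBurn 1.4.05
; GRBL device profile, absolute coords
G21
G90
G00 X88.304 Y71.399
M3 S322
G1 X84.780 Y68.461 F3231
G1 X86.601 Y61.134
G1 X93.765 Y49.416
G1 X106.275 Y33.309
G1 X124.128 Y12.812
M5
G00 X57.966 Y154.362
M3 S322
G1 X175.615 Y154.362 F3231
G1 X175.615 Y119.799
G1 X57.966 Y119.799
G1 X57.966 Y154.362
M5
G00 X0.000 Y0.000

Since the viewBox matches the mm dimensions, user units are millimetres directly. The only transform is the Y-flip y_m = 204.914 − y_svg.

Shape 1 is a quadratic bezier drawn with `<path>`. Its stroke #ff0000 means engrave at S322, F3231. After flipping Y the toolpath is (88.304,71.399) → (84.780,68.461) → (86.601,61.134) → (93.765,49.416) → (106.275,33.309) → (124.128,12.812).

Shape 2 is a rectangle drawn with `<polygon>`. Its stroke #ff0000 means engrave at S322, F3231. After flipping Y the toolpath is (57.966,154.362) → (175.615,154.362) → (175.615,119.799) → (57.966,119.799) → (57.966,154.362), returning to the start.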